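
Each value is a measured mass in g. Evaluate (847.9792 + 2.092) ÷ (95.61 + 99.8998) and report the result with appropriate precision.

847.9792 + 2.092 = 850.0712, limited to 3 d.p. → 6 s.f.; 95.61 + 99.8998 = 195.5098, limited to 2 d.p. → 5 s.f.
Carrying full precision, 850.0712 ÷ 195.5098 = 4.34797232671…; keep min(6, 5) = 5 s.f.
Rounded to 5 significant figures: 4.3480.

4.3480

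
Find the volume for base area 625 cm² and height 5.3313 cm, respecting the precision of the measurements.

3.33 × 10^3 cm³

volume = 625 cm² × 5.3313 cm = 3332.0625 cm³.
625 has 3 significant figures; 5.3313 has 5.
Division/multiplication keeps the fewest: 3 significant figures.
Rounded: 3.33 × 10^3 cm³.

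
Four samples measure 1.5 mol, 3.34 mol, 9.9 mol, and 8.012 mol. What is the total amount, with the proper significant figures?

22.8 mol

1.5 mol + 3.34 mol + 9.9 mol + 8.012 mol = 22.752 mol.
Addition/subtraction keeps the fewest decimal places: 1.5 → 1 decimal place, 3.34 → 2 decimal places, 9.9 → 1 decimal place, 8.012 → 3 decimal places; limit is 1.
Rounded to 1 decimal place: 22.8 mol.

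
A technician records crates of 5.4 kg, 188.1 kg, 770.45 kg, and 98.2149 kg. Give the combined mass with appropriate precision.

5.4 kg + 188.1 kg + 770.45 kg + 98.2149 kg = 1062.1649 kg.
Addition/subtraction keeps the fewest decimal places: 5.4 → 1 decimal place, 188.1 → 1 decimal place, 770.45 → 2 decimal places, 98.2149 → 4 decimal places; limit is 1.
Rounded to 1 decimal place: 1062.2 kg.

1062.2 kg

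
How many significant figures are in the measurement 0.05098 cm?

0.05098: leading zeros are not significant; zeros between nonzero digits are significant.

4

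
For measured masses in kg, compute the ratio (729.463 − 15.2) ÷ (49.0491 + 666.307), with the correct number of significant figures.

729.463 − 15.2 = 714.263, limited to 1 d.p. → 4 s.f.; 49.0491 + 666.307 = 715.3561, limited to 3 d.p. → 6 s.f.
Carrying full precision, 714.263 ÷ 715.3561 = 0.998471949844…; keep min(4, 6) = 4 s.f.
Rounded to 4 significant figures: 0.9985.

0.9985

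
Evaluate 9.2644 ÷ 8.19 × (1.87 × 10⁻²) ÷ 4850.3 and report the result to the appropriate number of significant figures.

4.36 × 10⁻⁶

9.2644 ÷ 8.19 × (1.87 × 10⁻²) ÷ 4850.3 = 0.00000436120399587…
Multiplication/division keeps the fewest significant figures: 9.2644 → 5 s.f., 8.19 → 3 s.f., 1.87 × 10⁻² → 3 s.f., 4850.3 → 5 s.f.; limit is 3.
Rounded to 3 significant figures: 4.36 × 10⁻⁶.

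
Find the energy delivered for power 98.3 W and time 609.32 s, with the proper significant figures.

energy delivered = 98.3 W × 609.32 s = 59896.156 J.
98.3 has 3 significant figures; 609.32 has 5.
Division/multiplication keeps the fewest: 3 significant figures.
Rounded: 5.99 × 10⁴ J.

5.99 × 10⁴ J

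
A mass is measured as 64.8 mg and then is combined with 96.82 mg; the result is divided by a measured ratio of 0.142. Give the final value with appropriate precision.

1.14 × 10^3 mg

64.8 mg + 96.82 mg = 161.62 mg; the sum is limited to 1 decimal place (4 s.f.).
Carrying full precision, 161.62 ÷ 0.142 = 1138.16901408… mg; 0.142 has 3 s.f., so the result keeps min(4, 3) = 3 s.f.
Rounded to 3 significant figures: 1.14 × 10^3 mg.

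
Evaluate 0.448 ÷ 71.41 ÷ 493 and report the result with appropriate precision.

0.448 ÷ 71.41 ÷ 493 = 0.0000127254181422…
Multiplication/division keeps the fewest significant figures: 0.448 → 3 s.f., 71.41 → 4 s.f., 493 → 3 s.f.; limit is 3.
Rounded to 3 significant figures: 1.27 × 10^-5.

1.27 × 10^-5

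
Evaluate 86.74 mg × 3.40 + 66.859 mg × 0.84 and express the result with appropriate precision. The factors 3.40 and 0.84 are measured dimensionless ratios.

86.74 × 3.40 = 294.916 → 295 mg (3 s.f., last digit at the 10^0 place).
66.859 × 0.84 = 56.16156 → 56 mg (2 s.f., last digit at the 10^0 place).
Sum: 351.07756 mg; keep the coarser place, 10^0.
Result: 351 mg.

351 mg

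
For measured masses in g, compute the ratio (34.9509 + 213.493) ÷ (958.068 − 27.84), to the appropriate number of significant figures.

34.9509 + 213.493 = 248.4439, limited to 3 d.p. → 6 s.f.; 958.068 − 27.84 = 930.228, limited to 2 d.p. → 5 s.f.
Carrying full precision, 248.4439 ÷ 930.228 = 0.267078501185…; keep min(6, 5) = 5 s.f.
Rounded to 5 significant figures: 2.6708 × 10^-1.

2.6708 × 10^-1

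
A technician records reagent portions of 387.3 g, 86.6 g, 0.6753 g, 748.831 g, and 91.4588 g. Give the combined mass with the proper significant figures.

1314.9 g

387.3 g + 86.6 g + 0.6753 g + 748.831 g + 91.4588 g = 1314.8651 g.
Addition/subtraction keeps the fewest decimal places: 387.3 → 1 decimal place, 86.6 → 1 decimal place, 0.6753 → 4 decimal places, 748.831 → 3 decimal places, 91.4588 → 4 decimal places; limit is 1.
Rounded to 1 decimal place: 1314.9 g.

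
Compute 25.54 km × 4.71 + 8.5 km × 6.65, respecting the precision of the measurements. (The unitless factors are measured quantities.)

25.54 × 4.71 = 120.2934 → 1.20 × 10^2 km (3 s.f., last digit at the 10^0 place).
8.5 × 6.65 = 56.525 → 57 km (2 s.f., last digit at the 10^0 place).
Sum: 176.8184 km; keep the coarser place, 10^0.
Result: 177 km.

177 km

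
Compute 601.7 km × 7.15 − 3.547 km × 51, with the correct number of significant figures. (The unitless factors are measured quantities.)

4.12 × 10³ km

601.7 × 7.15 = 4302.155 → 4.30 × 10³ km (3 s.f., last digit at the 10^1 place).
3.547 × 51 = 180.897 → 1.8 × 10² km (2 s.f., last digit at the 10^1 place).
Difference: 4121.258 km; keep the coarser place, 10^1.
Result: 4.12 × 10³ km.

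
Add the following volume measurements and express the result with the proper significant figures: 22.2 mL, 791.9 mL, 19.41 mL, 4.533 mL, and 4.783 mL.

22.2 mL + 791.9 mL + 19.41 mL + 4.533 mL + 4.783 mL = 842.826 mL.
Addition/subtraction keeps the fewest decimal places: 22.2 → 1 decimal place, 791.9 → 1 decimal place, 19.41 → 2 decimal places, 4.533 → 3 decimal places, 4.783 → 3 decimal places; limit is 1.
Rounded to 1 decimal place: 842.8 mL.

842.8 mL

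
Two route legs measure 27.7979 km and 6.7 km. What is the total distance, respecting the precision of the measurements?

34.5 km

27.7979 km + 6.7 km = 34.4979 km.
Addition/subtraction keeps the fewest decimal places: 27.7979 → 4 decimal places, 6.7 → 1 decimal place; limit is 1.
Rounded to 1 decimal place: 34.5 km.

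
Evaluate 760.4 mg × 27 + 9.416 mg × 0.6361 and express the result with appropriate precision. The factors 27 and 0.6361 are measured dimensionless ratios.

2.1 × 10⁴ mg

760.4 × 27 = 20530.8 → 2.1 × 10⁴ mg (2 s.f., last digit at the 10^3 place).
9.416 × 0.6361 = 5.9895176 → 5.990 mg (4 s.f., last digit at the 10^-3 place).
Sum: 20536.7895176 mg; keep the coarser place, 10^3.
Result: 2.1 × 10⁴ mg.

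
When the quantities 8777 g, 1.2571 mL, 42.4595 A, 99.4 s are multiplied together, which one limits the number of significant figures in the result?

8777 g → 4 s.f.; 1.2571 mL → 5 s.f.; 42.4595 A → 6 s.f.; 99.4 s → 3 s.f.
The fewest is 3 significant figures, from 99.4 s.

99.4 s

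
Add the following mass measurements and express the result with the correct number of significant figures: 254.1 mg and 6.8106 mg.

260.9 mg

254.1 mg + 6.8106 mg = 260.9106 mg.
Addition/subtraction keeps the fewest decimal places: 254.1 → 1 decimal place, 6.8106 → 4 decimal places; limit is 1.
Rounded to 1 decimal place: 260.9 mg.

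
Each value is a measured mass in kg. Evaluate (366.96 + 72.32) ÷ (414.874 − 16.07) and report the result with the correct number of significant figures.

1.1015

366.96 + 72.32 = 439.28, limited to 2 d.p. → 5 s.f.; 414.874 − 16.07 = 398.804, limited to 2 d.p. → 5 s.f.
Carrying full precision, 439.28 ÷ 398.804 = 1.10149346546…; keep min(5, 5) = 5 s.f.
Rounded to 5 significant figures: 1.1015.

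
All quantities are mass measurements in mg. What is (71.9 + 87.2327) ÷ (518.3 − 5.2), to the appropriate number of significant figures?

0.3101

71.9 + 87.2327 = 159.1327, limited to 1 d.p. → 4 s.f.; 518.3 − 5.2 = 513.1, limited to 1 d.p. → 4 s.f.
Carrying full precision, 159.1327 ÷ 513.1 = 0.310139738842…; keep min(4, 4) = 4 s.f.
Rounded to 4 significant figures: 0.3101.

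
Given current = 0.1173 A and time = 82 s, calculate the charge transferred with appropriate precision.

9.6 C

charge transferred = 0.1173 A × 82 s = 9.6186 C.
0.1173 has 4 significant figures; 82 has 2.
Division/multiplication keeps the fewest: 2 significant figures.
Rounded: 9.6 C.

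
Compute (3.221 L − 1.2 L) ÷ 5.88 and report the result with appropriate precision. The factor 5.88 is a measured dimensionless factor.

0.34 L

3.221 L − 1.2 L = 2.021 L; the difference is limited to 1 decimal place (2 s.f.).
Carrying full precision, 2.021 ÷ 5.88 = 0.343707482993… L; 5.88 has 3 s.f., so the result keeps min(2, 3) = 2 s.f.
Rounded to 2 significant figures: 0.34 L.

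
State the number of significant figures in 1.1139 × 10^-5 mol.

1.1139 × 10^-5: in scientific notation every digit of the coefficient is significant.

5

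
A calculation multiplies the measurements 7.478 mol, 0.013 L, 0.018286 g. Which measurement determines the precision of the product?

7.478 mol → 4 s.f.; 0.013 L → 2 s.f.; 0.018286 g → 5 s.f.
The fewest is 2 significant figures, from 0.013 L.

0.013 L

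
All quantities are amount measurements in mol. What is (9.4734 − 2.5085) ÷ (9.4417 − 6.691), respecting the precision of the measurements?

2.532

9.4734 − 2.5085 = 6.9649, limited to 4 d.p. → 5 s.f.; 9.4417 − 6.691 = 2.7507, limited to 3 d.p. → 4 s.f.
Carrying full precision, 6.9649 ÷ 2.7507 = 2.53204638819…; keep min(5, 4) = 4 s.f.
Rounded to 4 significant figures: 2.532.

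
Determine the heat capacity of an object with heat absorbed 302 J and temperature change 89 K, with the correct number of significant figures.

3.4 J/K

heat capacity = 302 J ÷ 89 K = 3.39325842697… J/K.
302 has 3 significant figures; 89 has 2.
Division/multiplication keeps the fewest: 2 significant figures.
Rounded: 3.4 J/K.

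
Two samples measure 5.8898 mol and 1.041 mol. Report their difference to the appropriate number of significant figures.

4.849 mol

5.8898 mol − 1.041 mol = 4.8488 mol.
Addition/subtraction keeps the fewest decimal places: 5.8898 → 4 decimal places, 1.041 → 3 decimal places; limit is 3.
Rounded to 3 decimal places: 4.849 mol.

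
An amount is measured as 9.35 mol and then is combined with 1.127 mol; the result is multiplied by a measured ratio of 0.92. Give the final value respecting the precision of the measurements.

9.35 mol + 1.127 mol = 10.477 mol; the sum is limited to 2 decimal places (4 s.f.).
Carrying full precision, 10.477 × 0.92 = 9.63884 mol; 0.92 has 2 s.f., so the result keeps min(4, 2) = 2 s.f.
Rounded to 2 significant figures: 9.6 mol.

9.6 mol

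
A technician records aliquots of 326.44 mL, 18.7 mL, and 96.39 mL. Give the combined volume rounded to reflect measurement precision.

326.44 mL + 18.7 mL + 96.39 mL = 441.53 mL.
Addition/subtraction keeps the fewest decimal places: 326.44 → 2 decimal places, 18.7 → 1 decimal place, 96.39 → 2 decimal places; limit is 1.
Rounded to 1 decimal place: 441.5 mL.

441.5 mL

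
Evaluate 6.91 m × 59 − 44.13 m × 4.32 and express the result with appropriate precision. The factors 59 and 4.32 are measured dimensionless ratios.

6.91 × 59 = 407.69 → 4.1 × 10² m (2 s.f., last digit at the 10^1 place).
44.13 × 4.32 = 190.6416 → 191 m (3 s.f., last digit at the 10^0 place).
Difference: 217.0484 m; keep the coarser place, 10^1.
Result: 2.2 × 10² m.

2.2 × 10² m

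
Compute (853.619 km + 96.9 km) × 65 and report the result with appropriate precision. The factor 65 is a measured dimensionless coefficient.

853.619 km + 96.9 km = 950.519 km; the sum is limited to 1 decimal place (4 s.f.).
Carrying full precision, 950.519 × 65 = 61783.735 km; 65 has 2 s.f., so the result keeps min(4, 2) = 2 s.f.
Rounded to 2 significant figures: 6.2 × 10⁴ km.

6.2 × 10⁴ km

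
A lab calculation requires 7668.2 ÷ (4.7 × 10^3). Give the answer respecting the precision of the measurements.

7668.2 ÷ (4.7 × 10^3) = 1.63153191489…
Multiplication/division keeps the fewest significant figures: 7668.2 → 5 s.f., 4.7 × 10^3 → 2 s.f.; limit is 2.
Rounded to 2 significant figures: 1.6.

1.6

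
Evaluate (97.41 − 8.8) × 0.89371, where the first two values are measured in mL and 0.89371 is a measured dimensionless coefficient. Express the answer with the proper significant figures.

97.41 mL − 8.8 mL = 88.61 mL; the difference is limited to 1 decimal place (3 s.f.).
Carrying full precision, 88.61 × 0.89371 = 79.1916431 mL; 0.89371 has 5 s.f., so the result keeps min(3, 5) = 3 s.f.
Rounded to 3 significant figures: 79.2 mL.

79.2 mL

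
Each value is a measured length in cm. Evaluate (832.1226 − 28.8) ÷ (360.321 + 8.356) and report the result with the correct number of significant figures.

832.1226 − 28.8 = 803.3226, limited to 1 d.p. → 4 s.f.; 360.321 + 8.356 = 368.677, limited to 3 d.p. → 6 s.f.
Carrying full precision, 803.3226 ÷ 368.677 = 2.17893332104…; keep min(4, 6) = 4 s.f.
Rounded to 4 significant figures: 2.179.

2.179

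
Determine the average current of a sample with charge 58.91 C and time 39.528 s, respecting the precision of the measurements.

1.490 A

average current = 58.91 C ÷ 39.528 s = 1.49033596438… A.
58.91 has 4 significant figures; 39.528 has 5.
Division/multiplication keeps the fewest: 4 significant figures.
Rounded: 1.490 A.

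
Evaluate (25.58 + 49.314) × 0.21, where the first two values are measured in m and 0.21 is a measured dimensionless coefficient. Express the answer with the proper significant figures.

16 m

25.58 m + 49.314 m = 74.894 m; the sum is limited to 2 decimal places (4 s.f.).
Carrying full precision, 74.894 × 0.21 = 15.72774 m; 0.21 has 2 s.f., so the result keeps min(4, 2) = 2 s.f.
Rounded to 2 significant figures: 16 m.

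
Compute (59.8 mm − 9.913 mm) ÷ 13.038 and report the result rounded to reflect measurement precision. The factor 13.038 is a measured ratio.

3.83 mm

59.8 mm − 9.913 mm = 49.887 mm; the difference is limited to 1 decimal place (3 s.f.).
Carrying full precision, 49.887 ÷ 13.038 = 3.82627703636… mm; 13.038 has 5 s.f., so the result keeps min(3, 5) = 3 s.f.
Rounded to 3 significant figures: 3.83 mm.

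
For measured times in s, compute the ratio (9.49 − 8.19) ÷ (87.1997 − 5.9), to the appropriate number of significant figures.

0.0160

9.49 − 8.19 = 1.30, limited to 2 d.p. → 3 s.f.; 87.1997 − 5.9 = 81.2997, limited to 1 d.p. → 3 s.f.
Carrying full precision, 1.30 ÷ 81.2997 = 0.0159902189061…; keep min(3, 3) = 3 s.f.
Rounded to 3 significant figures: 0.0160.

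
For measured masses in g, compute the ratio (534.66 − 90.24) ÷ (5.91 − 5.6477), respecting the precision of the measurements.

534.66 − 90.24 = 444.42, limited to 2 d.p. → 5 s.f.; 5.91 − 5.6477 = 0.2623, limited to 2 d.p. → 2 s.f.
Carrying full precision, 444.42 ÷ 0.2623 = 1694.31948151…; keep min(5, 2) = 2 s.f.
Rounded to 2 significant figures: 1.7 × 10^3.

1.7 × 10^3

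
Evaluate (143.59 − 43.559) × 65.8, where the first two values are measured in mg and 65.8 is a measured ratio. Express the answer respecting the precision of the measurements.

6.58 × 10^3 mg

143.59 mg − 43.559 mg = 100.031 mg; the difference is limited to 2 decimal places (5 s.f.).
Carrying full precision, 100.031 × 65.8 = 6582.0398 mg; 65.8 has 3 s.f., so the result keeps min(5, 3) = 3 s.f.
Rounded to 3 significant figures: 6.58 × 10^3 mg.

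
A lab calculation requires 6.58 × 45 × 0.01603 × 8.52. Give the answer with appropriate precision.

6.58 × 45 × 0.01603 × 8.52 = 40.44003516
Multiplication/division keeps the fewest significant figures: 6.58 → 3 s.f., 45 → 2 s.f., 0.01603 → 4 s.f., 8.52 → 3 s.f.; limit is 2.
Rounded to 2 significant figures: 40.

40.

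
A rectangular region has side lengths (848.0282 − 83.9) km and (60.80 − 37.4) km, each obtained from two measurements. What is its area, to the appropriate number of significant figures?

1.79 × 10^4 km²

848.0282 − 83.9 = 764.1282, limited to 1 d.p. → 4 s.f.; 60.80 − 37.4 = 23.40, limited to 1 d.p. → 3 s.f.
Carrying full precision, 764.1282 × 23.40 = 17880.59988; keep min(4, 3) = 3 s.f.
Rounded to 3 significant figures: 1.79 × 10^4 km².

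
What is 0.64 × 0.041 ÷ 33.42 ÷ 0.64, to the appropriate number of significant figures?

0.64 × 0.041 ÷ 33.42 ÷ 0.64 = 0.00122681029324…
Multiplication/division keeps the fewest significant figures: 0.64 → 2 s.f., 0.041 → 2 s.f., 33.42 → 4 s.f., 0.64 → 2 s.f.; limit is 2.
Rounded to 2 significant figures: 0.0012.

0.0012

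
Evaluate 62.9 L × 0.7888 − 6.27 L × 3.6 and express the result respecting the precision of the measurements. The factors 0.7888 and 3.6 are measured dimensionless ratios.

27 L

62.9 × 0.7888 = 49.61552 → 49.6 L (3 s.f., last digit at the 10^-1 place).
6.27 × 3.6 = 22.572 → 23 L (2 s.f., last digit at the 10^0 place).
Difference: 27.04352 L; keep the coarser place, 10^0.
Result: 27 L.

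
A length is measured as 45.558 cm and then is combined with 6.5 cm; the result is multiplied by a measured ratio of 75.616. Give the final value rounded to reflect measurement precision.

45.558 cm + 6.5 cm = 52.058 cm; the sum is limited to 1 decimal place (3 s.f.).
Carrying full precision, 52.058 × 75.616 = 3936.417728 cm; 75.616 has 5 s.f., so the result keeps min(3, 5) = 3 s.f.
Rounded to 3 significant figures: 3.94 × 10³ cm.

3.94 × 10³ cm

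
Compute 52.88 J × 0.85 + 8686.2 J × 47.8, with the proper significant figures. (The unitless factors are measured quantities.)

4.15 × 10^5 J

52.88 × 0.85 = 44.948 → 45 J (2 s.f., last digit at the 10^0 place).
8686.2 × 47.8 = 415200.36 → 4.15 × 10^5 J (3 s.f., last digit at the 10^3 place).
Sum: 415245.308 J; keep the coarser place, 10^3.
Result: 4.15 × 10^5 J.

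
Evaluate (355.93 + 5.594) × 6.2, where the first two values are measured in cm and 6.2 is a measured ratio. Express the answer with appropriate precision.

355.93 cm + 5.594 cm = 361.524 cm; the sum is limited to 2 decimal places (5 s.f.).
Carrying full precision, 361.524 × 6.2 = 2241.4488 cm; 6.2 has 2 s.f., so the result keeps min(5, 2) = 2 s.f.
Rounded to 2 significant figures: 2.2 × 10^3 cm.

2.2 × 10^3 cm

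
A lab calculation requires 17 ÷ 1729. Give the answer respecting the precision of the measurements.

17 ÷ 1729 = 0.00983227299017…
Multiplication/division keeps the fewest significant figures: 17 → 2 s.f., 1729 → 4 s.f.; limit is 2.
Rounded to 2 significant figures: 0.0098.

0.0098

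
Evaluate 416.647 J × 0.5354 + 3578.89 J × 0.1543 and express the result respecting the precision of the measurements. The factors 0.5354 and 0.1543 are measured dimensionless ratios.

775.3 J

416.647 × 0.5354 = 223.0728038 → 223.1 J (4 s.f., last digit at the 10^-1 place).
3578.89 × 0.1543 = 552.222727 → 552.2 J (4 s.f., last digit at the 10^-1 place).
Sum: 775.2955308 J; keep the coarser place, 10^-1.
Result: 775.3 J.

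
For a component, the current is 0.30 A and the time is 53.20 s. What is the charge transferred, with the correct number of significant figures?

charge transferred = 0.30 A × 53.20 s = 15.96 C.
0.30 has 2 significant figures; 53.20 has 4.
Division/multiplication keeps the fewest: 2 significant figures.
Rounded: 16 C.

16 C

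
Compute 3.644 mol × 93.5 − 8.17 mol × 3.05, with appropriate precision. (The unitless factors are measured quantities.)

3.16 × 10² mol

3.644 × 93.5 = 340.714 → 341 mol (3 s.f., last digit at the 10^0 place).
8.17 × 3.05 = 24.9185 → 24.9 mol (3 s.f., last digit at the 10^-1 place).
Difference: 315.7955 mol; keep the coarser place, 10^0.
Result: 3.16 × 10² mol.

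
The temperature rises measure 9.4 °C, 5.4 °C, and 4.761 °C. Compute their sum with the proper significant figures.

19.6 °C

9.4 °C + 5.4 °C + 4.761 °C = 19.561 °C.
Addition/subtraction keeps the fewest decimal places: 9.4 → 1 decimal place, 5.4 → 1 decimal place, 4.761 → 3 decimal places; limit is 1.
Rounded to 1 decimal place: 19.6 °C.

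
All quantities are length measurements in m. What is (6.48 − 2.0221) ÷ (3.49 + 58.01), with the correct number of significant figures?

0.0725

6.48 − 2.0221 = 4.4579, limited to 2 d.p. → 3 s.f.; 3.49 + 58.01 = 61.50, limited to 2 d.p. → 4 s.f.
Carrying full precision, 4.4579 ÷ 61.50 = 0.0724861788618…; keep min(3, 4) = 3 s.f.
Rounded to 3 significant figures: 0.0725.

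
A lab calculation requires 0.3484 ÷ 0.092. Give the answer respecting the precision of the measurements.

0.3484 ÷ 0.092 = 3.78695652174…
Multiplication/division keeps the fewest significant figures: 0.3484 → 4 s.f., 0.092 → 2 s.f.; limit is 2.
Rounded to 2 significant figures: 3.8.

3.8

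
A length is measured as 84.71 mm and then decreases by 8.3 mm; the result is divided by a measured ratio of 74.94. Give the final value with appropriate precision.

84.71 mm − 8.3 mm = 76.41 mm; the difference is limited to 1 decimal place (3 s.f.).
Carrying full precision, 76.41 ÷ 74.94 = 1.01961569255… mm; 74.94 has 4 s.f., so the result keeps min(3, 4) = 3 s.f.
Rounded to 3 significant figures: 1.02 mm.

1.02 mm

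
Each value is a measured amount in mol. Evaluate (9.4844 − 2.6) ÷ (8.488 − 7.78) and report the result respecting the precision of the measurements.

9.7

9.4844 − 2.6 = 6.8844, limited to 1 d.p. → 2 s.f.; 8.488 − 7.78 = 0.708, limited to 2 d.p. → 2 s.f.
Carrying full precision, 6.8844 ÷ 0.708 = 9.72372881356…; keep min(2, 2) = 2 s.f.
Rounded to 2 significant figures: 9.7.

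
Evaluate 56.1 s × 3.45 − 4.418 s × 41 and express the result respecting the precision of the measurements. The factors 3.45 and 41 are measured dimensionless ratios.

56.1 × 3.45 = 193.545 → 194 s (3 s.f., last digit at the 10^0 place).
4.418 × 41 = 181.138 → 1.8 × 10^2 s (2 s.f., last digit at the 10^1 place).
Difference: 12.407 s; keep the coarser place, 10^1.
Result: 1 × 10^1 s.

1 × 10^1 s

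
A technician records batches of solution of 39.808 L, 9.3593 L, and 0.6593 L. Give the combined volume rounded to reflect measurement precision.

39.808 L + 9.3593 L + 0.6593 L = 49.8266 L.
Addition/subtraction keeps the fewest decimal places: 39.808 → 3 decimal places, 9.3593 → 4 decimal places, 0.6593 → 4 decimal places; limit is 3.
Rounded to 3 decimal places: 49.827 L.

49.827 L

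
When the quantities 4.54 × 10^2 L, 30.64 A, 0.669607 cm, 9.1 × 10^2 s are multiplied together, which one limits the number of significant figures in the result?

9.1 × 10^2 s

4.54 × 10^2 L → 3 s.f.; 30.64 A → 4 s.f.; 0.669607 cm → 6 s.f.; 9.1 × 10^2 s → 2 s.f.
The fewest is 2 significant figures, from 9.1 × 10^2 s.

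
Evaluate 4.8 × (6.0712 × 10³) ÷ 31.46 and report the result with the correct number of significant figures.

4.8 × (6.0712 × 10³) ÷ 31.46 = 926.311506675…
Multiplication/division keeps the fewest significant figures: 4.8 → 2 s.f., 6.0712 × 10³ → 5 s.f., 31.46 → 4 s.f.; limit is 2.
Rounded to 2 significant figures: 9.3 × 10².

9.3 × 10²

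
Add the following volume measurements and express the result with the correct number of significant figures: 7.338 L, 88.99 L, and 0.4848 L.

96.81 L

7.338 L + 88.99 L + 0.4848 L = 96.8128 L.
Addition/subtraction keeps the fewest decimal places: 7.338 → 3 decimal places, 88.99 → 2 decimal places, 0.4848 → 4 decimal places; limit is 2.
Rounded to 2 decimal places: 96.81 L.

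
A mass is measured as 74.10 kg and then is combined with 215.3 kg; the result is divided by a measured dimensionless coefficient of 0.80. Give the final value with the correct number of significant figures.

74.10 kg + 215.3 kg = 289.40 kg; the sum is limited to 1 decimal place (4 s.f.).
Carrying full precision, 289.40 ÷ 0.80 = 361.75 kg; 0.80 has 2 s.f., so the result keeps min(4, 2) = 2 s.f.
Rounded to 2 significant figures: 3.6 × 10² kg.

3.6 × 10² kg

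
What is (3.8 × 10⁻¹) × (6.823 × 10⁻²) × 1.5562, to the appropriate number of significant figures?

(3.8 × 10⁻¹) × (6.823 × 10⁻²) × 1.5562 = 0.04034821988
Multiplication/division keeps the fewest significant figures: 3.8 × 10⁻¹ → 2 s.f., 6.823 × 10⁻² → 4 s.f., 1.5562 → 5 s.f.; limit is 2.
Rounded to 2 significant figures: 0.040.

0.040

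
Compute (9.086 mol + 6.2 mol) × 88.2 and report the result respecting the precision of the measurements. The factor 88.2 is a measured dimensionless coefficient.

9.086 mol + 6.2 mol = 15.286 mol; the sum is limited to 1 decimal place (3 s.f.).
Carrying full precision, 15.286 × 88.2 = 1348.2252 mol; 88.2 has 3 s.f., so the result keeps min(3, 3) = 3 s.f.
Rounded to 3 significant figures: 1.35 × 10^3 mol.

1.35 × 10^3 mol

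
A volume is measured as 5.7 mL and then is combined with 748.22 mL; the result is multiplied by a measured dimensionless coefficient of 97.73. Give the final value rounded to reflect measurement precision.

7.368 × 10⁴ mL

5.7 mL + 748.22 mL = 753.92 mL; the sum is limited to 1 decimal place (4 s.f.).
Carrying full precision, 753.92 × 97.73 = 73680.6016 mL; 97.73 has 4 s.f., so the result keeps min(4, 4) = 4 s.f.
Rounded to 4 significant figures: 7.368 × 10⁴ mL.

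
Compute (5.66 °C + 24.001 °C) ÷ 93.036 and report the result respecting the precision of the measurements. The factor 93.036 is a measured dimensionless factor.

5.66 °C + 24.001 °C = 29.661 °C; the sum is limited to 2 decimal places (4 s.f.).
Carrying full precision, 29.661 ÷ 93.036 = 0.318812072746… °C; 93.036 has 5 s.f., so the result keeps min(4, 5) = 4 s.f.
Rounded to 4 significant figures: 0.3188 °C.

0.3188 °C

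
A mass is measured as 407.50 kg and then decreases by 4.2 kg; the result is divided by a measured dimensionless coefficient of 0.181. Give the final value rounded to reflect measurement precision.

2.23 × 10^3 kg

407.50 kg − 4.2 kg = 403.30 kg; the difference is limited to 1 decimal place (4 s.f.).
Carrying full precision, 403.30 ÷ 0.181 = 2228.17679558… kg; 0.181 has 3 s.f., so the result keeps min(4, 3) = 3 s.f.
Rounded to 3 significant figures: 2.23 × 10^3 kg.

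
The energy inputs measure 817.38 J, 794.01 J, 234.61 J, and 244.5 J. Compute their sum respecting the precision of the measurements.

2090.5 J

817.38 J + 794.01 J + 234.61 J + 244.5 J = 2090.50 J.
Addition/subtraction keeps the fewest decimal places: 817.38 → 2 decimal places, 794.01 → 2 decimal places, 234.61 → 2 decimal places, 244.5 → 1 decimal place; limit is 1.
Rounded to 1 decimal place: 2090.5 J.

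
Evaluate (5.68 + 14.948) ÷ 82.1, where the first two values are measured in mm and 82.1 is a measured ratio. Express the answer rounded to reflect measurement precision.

5.68 mm + 14.948 mm = 20.628 mm; the sum is limited to 2 decimal places (4 s.f.).
Carrying full precision, 20.628 ÷ 82.1 = 0.2512545676… mm; 82.1 has 3 s.f., so the result keeps min(4, 3) = 3 s.f.
Rounded to 3 significant figures: 2.51 × 10^-1 mm.

2.51 × 10^-1 mm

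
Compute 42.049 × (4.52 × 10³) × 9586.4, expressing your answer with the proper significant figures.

42.049 × (4.52 × 10³) × 9586.4 = 1.82200537187 × 10^9…
Multiplication/division keeps the fewest significant figures: 42.049 → 5 s.f., 4.52 × 10³ → 3 s.f., 9586.4 → 5 s.f.; limit is 3.
Rounded to 3 significant figures: 1.82 × 10⁹.

1.82 × 10⁹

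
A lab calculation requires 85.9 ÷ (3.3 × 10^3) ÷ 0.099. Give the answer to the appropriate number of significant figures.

85.9 ÷ (3.3 × 10^3) ÷ 0.099 = 0.262932353841…
Multiplication/division keeps the fewest significant figures: 85.9 → 3 s.f., 3.3 × 10^3 → 2 s.f., 0.099 → 2 s.f.; limit is 2.
Rounded to 2 significant figures: 0.26.

0.26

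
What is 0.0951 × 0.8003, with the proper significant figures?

0.0761

0.0951 × 0.8003 = 0.07610853
Multiplication/division keeps the fewest significant figures: 0.0951 → 3 s.f., 0.8003 → 4 s.f.; limit is 3.
Rounded to 3 significant figures: 0.0761.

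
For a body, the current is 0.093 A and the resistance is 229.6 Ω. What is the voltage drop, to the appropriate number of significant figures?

21 V

voltage drop = 0.093 A × 229.6 Ω = 21.3528 V.
0.093 has 2 significant figures; 229.6 has 4.
Division/multiplication keeps the fewest: 2 significant figures.
Rounded: 21 V.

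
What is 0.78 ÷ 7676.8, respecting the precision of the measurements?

1.0 × 10^-4

0.78 ÷ 7676.8 = 0.000101604835348…
Multiplication/division keeps the fewest significant figures: 0.78 → 2 s.f., 7676.8 → 5 s.f.; limit is 2.
Rounded to 2 significant figures: 1.0 × 10^-4.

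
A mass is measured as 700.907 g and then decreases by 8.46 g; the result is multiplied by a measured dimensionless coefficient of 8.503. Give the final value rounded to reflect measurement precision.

5888 g

700.907 g − 8.46 g = 692.447 g; the difference is limited to 2 decimal places (5 s.f.).
Carrying full precision, 692.447 × 8.503 = 5887.876841 g; 8.503 has 4 s.f., so the result keeps min(5, 4) = 4 s.f.
Rounded to 4 significant figures: 5888 g.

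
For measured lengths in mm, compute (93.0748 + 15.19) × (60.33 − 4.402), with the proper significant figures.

6055 mm²

93.0748 + 15.19 = 108.2648, limited to 2 d.p. → 5 s.f.; 60.33 − 4.402 = 55.928, limited to 2 d.p. → 4 s.f.
Carrying full precision, 108.2648 × 55.928 = 6055.0337344; keep min(5, 4) = 4 s.f.
Rounded to 4 significant figures: 6055 mm².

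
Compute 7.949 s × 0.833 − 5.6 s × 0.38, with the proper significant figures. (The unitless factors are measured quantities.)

7.949 × 0.833 = 6.621517 → 6.62 s (3 s.f., last digit at the 10^-2 place).
5.6 × 0.38 = 2.128 → 2.1 s (2 s.f., last digit at the 10^-1 place).
Difference: 4.493517 s; keep the coarser place, 10^-1.
Result: 4.5 s.

4.5 s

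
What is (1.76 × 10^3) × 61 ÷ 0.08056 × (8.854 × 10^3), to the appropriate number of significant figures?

1.2 × 10^10

(1.76 × 10^3) × 61 ÷ 0.08056 × (8.854 × 10^3) = 1.17994716981 × 10^10…
Multiplication/division keeps the fewest significant figures: 1.76 × 10^3 → 3 s.f., 61 → 2 s.f., 0.08056 → 4 s.f., 8.854 × 10^3 → 4 s.f.; limit is 2.
Rounded to 2 significant figures: 1.2 × 10^10.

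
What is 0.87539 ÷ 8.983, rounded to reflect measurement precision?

0.09745

0.87539 ÷ 8.983 = 0.0974496270734…
Multiplication/division keeps the fewest significant figures: 0.87539 → 5 s.f., 8.983 → 4 s.f.; limit is 4.
Rounded to 4 significant figures: 0.09745.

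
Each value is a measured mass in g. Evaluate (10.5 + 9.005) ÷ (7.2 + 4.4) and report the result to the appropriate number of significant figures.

1.68

10.5 + 9.005 = 19.505, limited to 1 d.p. → 3 s.f.; 7.2 + 4.4 = 11.6, limited to 1 d.p. → 3 s.f.
Carrying full precision, 19.505 ÷ 11.6 = 1.68146551724…; keep min(3, 3) = 3 s.f.
Rounded to 3 significant figures: 1.68.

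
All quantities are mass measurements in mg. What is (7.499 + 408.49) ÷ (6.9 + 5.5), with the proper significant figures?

7.499 + 408.49 = 415.989, limited to 2 d.p. → 5 s.f.; 6.9 + 5.5 = 12.4, limited to 1 d.p. → 3 s.f.
Carrying full precision, 415.989 ÷ 12.4 = 33.5475; keep min(5, 3) = 3 s.f.
Rounded to 3 significant figures: 33.5.

33.5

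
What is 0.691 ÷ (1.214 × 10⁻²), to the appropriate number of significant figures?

56.9

0.691 ÷ (1.214 × 10⁻²) = 56.9192751236…
Multiplication/division keeps the fewest significant figures: 0.691 → 3 s.f., 1.214 × 10⁻² → 4 s.f.; limit is 3.
Rounded to 3 significant figures: 56.9.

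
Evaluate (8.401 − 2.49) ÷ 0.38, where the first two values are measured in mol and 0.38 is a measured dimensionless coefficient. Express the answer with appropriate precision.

8.401 mol − 2.49 mol = 5.911 mol; the difference is limited to 2 decimal places (3 s.f.).
Carrying full precision, 5.911 ÷ 0.38 = 15.5552631579… mol; 0.38 has 2 s.f., so the result keeps min(3, 2) = 2 s.f.
Rounded to 2 significant figures: 16 mol.

16 mol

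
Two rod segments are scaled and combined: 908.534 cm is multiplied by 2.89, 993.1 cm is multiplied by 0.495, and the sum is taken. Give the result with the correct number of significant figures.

908.534 × 2.89 = 2625.66326 → 2.63 × 10³ cm (3 s.f., last digit at the 10^1 place).
993.1 × 0.495 = 491.5845 → 492 cm (3 s.f., last digit at the 10^0 place).
Sum: 3117.24776 cm; keep the coarser place, 10^1.
Result: 3.12 × 10³ cm.

3.12 × 10³ cm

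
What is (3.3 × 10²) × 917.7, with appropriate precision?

(3.3 × 10²) × 917.7 = 302841
Multiplication/division keeps the fewest significant figures: 3.3 × 10² → 2 s.f., 917.7 → 4 s.f.; limit is 2.
Rounded to 2 significant figures: 3.0 × 10⁵.

3.0 × 10⁵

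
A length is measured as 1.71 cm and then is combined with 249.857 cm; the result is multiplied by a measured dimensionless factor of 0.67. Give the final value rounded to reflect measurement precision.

1.71 cm + 249.857 cm = 251.567 cm; the sum is limited to 2 decimal places (5 s.f.).
Carrying full precision, 251.567 × 0.67 = 168.54989 cm; 0.67 has 2 s.f., so the result keeps min(5, 2) = 2 s.f.
Rounded to 2 significant figures: 1.7 × 10² cm.

1.7 × 10² cm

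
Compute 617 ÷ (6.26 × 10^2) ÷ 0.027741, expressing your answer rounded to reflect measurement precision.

617 ÷ (6.26 × 10^2) ÷ 0.027741 = 35.5294691321…
Multiplication/division keeps the fewest significant figures: 617 → 3 s.f., 6.26 × 10^2 → 3 s.f., 0.027741 → 5 s.f.; limit is 3.
Rounded to 3 significant figures: 35.5.

35.5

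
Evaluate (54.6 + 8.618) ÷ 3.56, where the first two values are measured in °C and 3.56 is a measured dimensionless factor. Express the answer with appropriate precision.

54.6 °C + 8.618 °C = 63.218 °C; the sum is limited to 1 decimal place (3 s.f.).
Carrying full precision, 63.218 ÷ 3.56 = 17.7578651685… °C; 3.56 has 3 s.f., so the result keeps min(3, 3) = 3 s.f.
Rounded to 3 significant figures: 17.8 °C.

17.8 °C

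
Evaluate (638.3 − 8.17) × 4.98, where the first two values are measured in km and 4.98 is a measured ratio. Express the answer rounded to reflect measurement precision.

638.3 km − 8.17 km = 630.13 km; the difference is limited to 1 decimal place (4 s.f.).
Carrying full precision, 630.13 × 4.98 = 3138.0474 km; 4.98 has 3 s.f., so the result keeps min(4, 3) = 3 s.f.
Rounded to 3 significant figures: 3.14 × 10^3 km.

3.14 × 10^3 km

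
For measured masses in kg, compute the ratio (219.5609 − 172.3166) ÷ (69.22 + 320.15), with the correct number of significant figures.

219.5609 − 172.3166 = 47.2443, limited to 4 d.p. → 6 s.f.; 69.22 + 320.15 = 389.37, limited to 2 d.p. → 5 s.f.
Carrying full precision, 47.2443 ÷ 389.37 = 0.121335233839…; keep min(6, 5) = 5 s.f.
Rounded to 5 significant figures: 0.12134.

0.12134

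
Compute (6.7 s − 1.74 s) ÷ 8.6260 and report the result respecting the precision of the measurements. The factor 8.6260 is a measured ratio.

0.58 s

6.7 s − 1.74 s = 4.96 s; the difference is limited to 1 decimal place (2 s.f.).
Carrying full precision, 4.96 ÷ 8.6260 = 0.575005796429… s; 8.6260 has 5 s.f., so the result keeps min(2, 5) = 2 s.f.
Rounded to 2 significant figures: 0.58 s.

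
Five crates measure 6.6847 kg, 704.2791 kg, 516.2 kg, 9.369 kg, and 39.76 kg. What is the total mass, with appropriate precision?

6.6847 kg + 704.2791 kg + 516.2 kg + 9.369 kg + 39.76 kg = 1276.2928 kg.
Addition/subtraction keeps the fewest decimal places: 6.6847 → 4 decimal places, 704.2791 → 4 decimal places, 516.2 → 1 decimal place, 9.369 → 3 decimal places, 39.76 → 2 decimal places; limit is 1.
Rounded to 1 decimal place: 1276.3 kg.

1276.3 kg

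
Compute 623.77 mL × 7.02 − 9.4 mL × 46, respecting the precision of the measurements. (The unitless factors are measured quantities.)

623.77 × 7.02 = 4378.8654 → 4.38 × 10³ mL (3 s.f., last digit at the 10^1 place).
9.4 × 46 = 432.4 → 4.3 × 10² mL (2 s.f., last digit at the 10^1 place).
Difference: 3946.4654 mL; keep the coarser place, 10^1.
Result: 3.95 × 10³ mL.

3.95 × 10³ mL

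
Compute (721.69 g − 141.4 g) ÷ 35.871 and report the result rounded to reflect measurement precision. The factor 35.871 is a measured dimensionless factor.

16.18 g

721.69 g − 141.4 g = 580.29 g; the difference is limited to 1 decimal place (4 s.f.).
Carrying full precision, 580.29 ÷ 35.871 = 16.1771347328… g; 35.871 has 5 s.f., so the result keeps min(4, 5) = 4 s.f.
Rounded to 4 significant figures: 16.18 g.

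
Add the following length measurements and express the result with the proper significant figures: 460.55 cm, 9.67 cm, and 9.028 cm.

460.55 cm + 9.67 cm + 9.028 cm = 479.248 cm.
Addition/subtraction keeps the fewest decimal places: 460.55 → 2 decimal places, 9.67 → 2 decimal places, 9.028 → 3 decimal places; limit is 2.
Rounded to 2 decimal places: 4.7925 × 10² cm.

4.7925 × 10² cm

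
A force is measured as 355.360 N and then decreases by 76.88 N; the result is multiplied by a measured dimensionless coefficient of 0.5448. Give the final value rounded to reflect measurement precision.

355.360 N − 76.88 N = 278.480 N; the difference is limited to 2 decimal places (5 s.f.).
Carrying full precision, 278.480 × 0.5448 = 151.715904 N; 0.5448 has 4 s.f., so the result keeps min(5, 4) = 4 s.f.
Rounded to 4 significant figures: 151.7 N.

151.7 N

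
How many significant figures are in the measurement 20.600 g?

20.600: trailing zeros after a decimal point are significant; zeros between nonzero digits are significant.

5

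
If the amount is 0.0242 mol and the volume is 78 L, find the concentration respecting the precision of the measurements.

3.1 × 10⁻⁴ mol/L

concentration = 0.0242 mol ÷ 78 L = 0.000310256410256… mol/L.
0.0242 has 3 significant figures; 78 has 2.
Division/multiplication keeps the fewest: 2 significant figures.
Rounded: 3.1 × 10⁻⁴ mol/L.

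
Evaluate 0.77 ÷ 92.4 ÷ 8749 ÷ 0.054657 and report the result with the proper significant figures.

0.77 ÷ 92.4 ÷ 8749 ÷ 0.054657 = 0.0000174266756016…
Multiplication/division keeps the fewest significant figures: 0.77 → 2 s.f., 92.4 → 3 s.f., 8749 → 4 s.f., 0.054657 → 5 s.f.; limit is 2.
Rounded to 2 significant figures: 1.7 × 10⁻⁵.

1.7 × 10⁻⁵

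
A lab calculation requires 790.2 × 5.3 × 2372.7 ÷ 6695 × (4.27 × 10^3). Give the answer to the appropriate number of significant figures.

6.3 × 10^6

790.2 × 5.3 × 2372.7 ÷ 6695 × (4.27 × 10^3) = 6337719.57248…
Multiplication/division keeps the fewest significant figures: 790.2 → 4 s.f., 5.3 → 2 s.f., 2372.7 → 5 s.f., 6695 → 4 s.f., 4.27 × 10^3 → 3 s.f.; limit is 2.
Rounded to 2 significant figures: 6.3 × 10^6.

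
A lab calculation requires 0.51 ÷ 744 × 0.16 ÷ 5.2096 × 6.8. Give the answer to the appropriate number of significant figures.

0.51 ÷ 744 × 0.16 ÷ 5.2096 × 6.8 = 0.000143160022192…
Multiplication/division keeps the fewest significant figures: 0.51 → 2 s.f., 744 → 3 s.f., 0.16 → 2 s.f., 5.2096 → 5 s.f., 6.8 → 2 s.f.; limit is 2.
Rounded to 2 significant figures: 1.4 × 10⁻⁴.

1.4 × 10⁻⁴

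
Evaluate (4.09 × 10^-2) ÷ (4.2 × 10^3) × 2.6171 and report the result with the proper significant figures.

2.5 × 10^-5

(4.09 × 10^-2) ÷ (4.2 × 10^3) × 2.6171 = 0.0000254855690476…
Multiplication/division keeps the fewest significant figures: 4.09 × 10^-2 → 3 s.f., 4.2 × 10^3 → 2 s.f., 2.6171 → 5 s.f.; limit is 2.
Rounded to 2 significant figures: 2.5 × 10^-5.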